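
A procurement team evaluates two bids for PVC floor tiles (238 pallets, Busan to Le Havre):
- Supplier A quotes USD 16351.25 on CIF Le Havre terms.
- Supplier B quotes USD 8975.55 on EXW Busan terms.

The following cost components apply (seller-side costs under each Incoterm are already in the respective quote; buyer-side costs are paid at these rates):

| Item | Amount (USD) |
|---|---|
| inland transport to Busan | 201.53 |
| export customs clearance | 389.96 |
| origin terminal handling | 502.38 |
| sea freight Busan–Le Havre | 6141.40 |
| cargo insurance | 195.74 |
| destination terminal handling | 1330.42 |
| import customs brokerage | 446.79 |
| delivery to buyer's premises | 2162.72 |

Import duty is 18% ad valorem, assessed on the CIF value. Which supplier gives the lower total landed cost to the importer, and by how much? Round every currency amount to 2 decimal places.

Supplier A is cheaper by USD 65.26

Supplier A (CIF):
The CIF price already equals the CIF value: 16351.25
Import duty = 16351.25 × 18% = 2943.23
Buyer bears (A): 1330.42 + 446.79 + 2162.72 = 3939.93
Landed cost (A) = invoice 16351.25 + 3939.93 + duty 2943.23 = 23234.41
Supplier B (EXW):
CIF value = EXW price + inland to port + export clearance + origin terminal + freight + insurance = 8975.55 + 201.53 + 389.96 + 502.38 + 6141.40 + 195.74 = 16406.56
Import duty = 16406.56 × 18% = 2953.18
Buyer bears (B): 201.53 + 389.96 + 502.38 + 6141.40 + 195.74 + 1330.42 + 446.79 + 2162.72 = 11370.94
Landed cost (B) = invoice 8975.55 + 11370.94 + duty 2953.18 = 23299.67
Difference = |23234.41 − 23299.67| = 65.26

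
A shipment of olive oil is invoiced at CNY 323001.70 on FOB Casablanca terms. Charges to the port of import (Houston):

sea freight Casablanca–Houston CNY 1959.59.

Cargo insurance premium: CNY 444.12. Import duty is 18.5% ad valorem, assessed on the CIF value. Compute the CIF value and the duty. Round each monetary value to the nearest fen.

CIF value: CNY 325405.41; import duty: CNY 60200.00

CIF = FOB price + freight + insurance
CIF = 323001.70 + 1959.59 + 444.12 = 325405.41
Import duty = 325405.41 × 18.5% = 60200.00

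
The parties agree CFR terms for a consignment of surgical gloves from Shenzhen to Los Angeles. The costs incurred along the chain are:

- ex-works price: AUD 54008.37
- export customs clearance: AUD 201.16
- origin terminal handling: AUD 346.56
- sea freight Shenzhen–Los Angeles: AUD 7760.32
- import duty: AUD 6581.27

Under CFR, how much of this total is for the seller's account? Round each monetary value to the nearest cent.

Seller's account: AUD 62316.41

CFR: the seller pays costs through ocean freight to the destination port, but not insurance.
Seller's account: goods 54008.37 + export clearance 201.16 + origin terminal 346.56 + freight 7760.32 = 62316.41
Buyer's account: duty 6581.27 = 6581.27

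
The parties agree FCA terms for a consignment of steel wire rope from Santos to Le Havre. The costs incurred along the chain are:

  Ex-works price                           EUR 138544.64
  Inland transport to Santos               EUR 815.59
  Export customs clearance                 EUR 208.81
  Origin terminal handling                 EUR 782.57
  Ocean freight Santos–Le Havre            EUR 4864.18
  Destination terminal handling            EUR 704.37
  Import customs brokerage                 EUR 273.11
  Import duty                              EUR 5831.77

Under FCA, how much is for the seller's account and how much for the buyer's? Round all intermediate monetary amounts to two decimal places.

FCA: the seller delivers export-cleared goods to the carrier; the buyer bears costs from that point.
Seller's account: goods 138544.64 + inland to port 815.59 + export clearance 208.81 = 139569.04
Buyer's account: origin terminal 782.57 + freight 4864.18 + destination terminal 704.37 + brokerage 273.11 + duty 5831.77 = 12456.00

Seller: EUR 139569.04; buyer: EUR 12456.00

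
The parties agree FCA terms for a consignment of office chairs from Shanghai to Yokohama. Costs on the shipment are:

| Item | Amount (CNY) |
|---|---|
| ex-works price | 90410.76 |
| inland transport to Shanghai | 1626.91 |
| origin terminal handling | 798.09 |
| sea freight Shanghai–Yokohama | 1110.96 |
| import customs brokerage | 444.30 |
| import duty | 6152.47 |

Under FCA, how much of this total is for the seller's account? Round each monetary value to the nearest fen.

FCA: the seller delivers export-cleared goods to the carrier; the buyer bears costs from that point.
Seller's account: goods 90410.76 + inland to port 1626.91 = 92037.67
Buyer's account: origin terminal 798.09 + freight 1110.96 + brokerage 444.30 + duty 6152.47 = 8505.82

Seller's account: CNY 92037.67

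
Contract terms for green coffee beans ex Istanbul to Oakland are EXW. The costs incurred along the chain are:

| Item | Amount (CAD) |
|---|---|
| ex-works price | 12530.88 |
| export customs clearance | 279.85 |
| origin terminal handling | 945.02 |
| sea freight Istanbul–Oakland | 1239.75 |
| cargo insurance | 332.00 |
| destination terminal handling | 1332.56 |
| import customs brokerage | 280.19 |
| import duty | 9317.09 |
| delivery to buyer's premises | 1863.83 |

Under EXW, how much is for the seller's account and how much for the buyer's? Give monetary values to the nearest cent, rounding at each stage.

Seller: CAD 12530.88; buyer: CAD 15590.29

EXW: the seller makes goods available at their premises; the buyer bears all onward costs.
Seller's account: goods 12530.88 = 12530.88
Buyer's account: export clearance 279.85 + origin terminal 945.02 + freight 1239.75 + insurance 332.00 + destination terminal 1332.56 + brokerage 280.19 + duty 9317.09 + delivery 1863.83 = 15590.29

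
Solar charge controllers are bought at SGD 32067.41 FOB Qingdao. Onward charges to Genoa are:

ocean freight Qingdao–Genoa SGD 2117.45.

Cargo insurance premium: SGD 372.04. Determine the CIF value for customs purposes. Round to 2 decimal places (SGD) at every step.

CIF = FOB price + freight + insurance
CIF = 32067.41 + 2117.45 + 372.04 = 34556.90

CIF value: SGD 34556.90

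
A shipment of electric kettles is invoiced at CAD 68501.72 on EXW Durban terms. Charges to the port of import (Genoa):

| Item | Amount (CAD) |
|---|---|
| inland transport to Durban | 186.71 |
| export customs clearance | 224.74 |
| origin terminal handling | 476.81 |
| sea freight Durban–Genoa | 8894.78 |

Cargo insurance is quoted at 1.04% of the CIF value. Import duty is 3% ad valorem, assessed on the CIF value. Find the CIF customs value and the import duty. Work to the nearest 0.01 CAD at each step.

Let C be the CIF value. C = EXW price + pre-shipment costs + freight + 1.04% × C
C − 1.04% × C = 68501.72 + 186.71 + 224.74 + 476.81 + 8894.78
0.9896 × C = 78284.76
C = 78284.76 / 0.9896 = 79107.48
Insurance premium = 1.04% × 79107.48 = 822.72
Import duty = 79107.48 × 3% = 2373.22

CIF value: CAD 79107.48; import duty: CAD 2373.22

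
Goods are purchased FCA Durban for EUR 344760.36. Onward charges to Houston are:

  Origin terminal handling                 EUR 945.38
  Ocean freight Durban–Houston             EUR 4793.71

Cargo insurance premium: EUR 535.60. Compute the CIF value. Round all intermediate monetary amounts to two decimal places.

CIF value: EUR 351035.05

CIF = FCA price + pre-shipment costs + freight + insurance
CIF = 344760.36 + 945.38 + 4793.71 + 535.60 = 351035.05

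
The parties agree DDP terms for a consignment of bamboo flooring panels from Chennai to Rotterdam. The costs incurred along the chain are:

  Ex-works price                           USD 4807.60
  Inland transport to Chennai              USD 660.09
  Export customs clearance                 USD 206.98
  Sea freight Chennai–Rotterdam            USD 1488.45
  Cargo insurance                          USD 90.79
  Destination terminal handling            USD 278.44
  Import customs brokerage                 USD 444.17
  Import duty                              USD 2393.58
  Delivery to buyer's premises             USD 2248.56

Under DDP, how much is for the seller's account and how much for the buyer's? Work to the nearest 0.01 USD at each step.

Seller: USD 12618.66; buyer: USD 0.00

DDP: the seller bears all costs including import duty.
Seller's account: goods 4807.60 + inland to port 660.09 + export clearance 206.98 + freight 1488.45 + insurance 90.79 + destination terminal 278.44 + brokerage 444.17 + duty 2393.58 + delivery 2248.56 = 12618.66
Buyer's account: 0.00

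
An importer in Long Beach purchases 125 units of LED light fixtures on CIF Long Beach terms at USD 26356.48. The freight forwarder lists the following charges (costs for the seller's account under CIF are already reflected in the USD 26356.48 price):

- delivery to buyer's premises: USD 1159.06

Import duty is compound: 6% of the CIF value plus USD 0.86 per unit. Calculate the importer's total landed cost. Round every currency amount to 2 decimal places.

CIF: the seller pays costs through ocean freight and marine insurance to the destination port.
The CIF price already equals the CIF value: 26356.48
Ad valorem component: 26356.48 × 6% = 1581.39
Specific component: 125 × 0.86 = 107.50
Import duty = 1581.39 + 107.50 = 1688.89
Buyer bears: delivery 1159.06 + duty 1688.89 = 2847.95
Landed cost = invoice 26356.48 + 2847.95 = 29204.43

Total landed cost: USD 29204.43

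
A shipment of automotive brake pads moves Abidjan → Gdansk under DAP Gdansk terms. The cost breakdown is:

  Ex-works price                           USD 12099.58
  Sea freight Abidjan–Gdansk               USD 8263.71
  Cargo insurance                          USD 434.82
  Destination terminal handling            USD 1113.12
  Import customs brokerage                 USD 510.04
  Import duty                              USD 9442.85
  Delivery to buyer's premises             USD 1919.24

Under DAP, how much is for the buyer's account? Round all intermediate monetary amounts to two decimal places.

DAP: the seller bears all costs to the named destination except import duty and clearance.
Seller's account: goods 12099.58 + freight 8263.71 + insurance 434.82 + destination terminal 1113.12 + delivery 1919.24 = 23830.47
Buyer's account: brokerage 510.04 + duty 9442.85 = 9952.89

Buyer's account: USD 9952.89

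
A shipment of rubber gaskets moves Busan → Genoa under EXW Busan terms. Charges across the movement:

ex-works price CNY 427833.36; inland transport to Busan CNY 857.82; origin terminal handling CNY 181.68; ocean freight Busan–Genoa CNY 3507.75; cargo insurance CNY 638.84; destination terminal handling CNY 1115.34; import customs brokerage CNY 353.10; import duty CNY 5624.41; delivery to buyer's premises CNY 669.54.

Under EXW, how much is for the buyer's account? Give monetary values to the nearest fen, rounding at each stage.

EXW: the seller makes goods available at their premises; the buyer bears all onward costs.
Seller's account: goods 427833.36 = 427833.36
Buyer's account: inland to port 857.82 + origin terminal 181.68 + freight 3507.75 + insurance 638.84 + destination terminal 1115.34 + brokerage 353.10 + duty 5624.41 + delivery 669.54 = 12948.48

Buyer's account: CNY 12948.48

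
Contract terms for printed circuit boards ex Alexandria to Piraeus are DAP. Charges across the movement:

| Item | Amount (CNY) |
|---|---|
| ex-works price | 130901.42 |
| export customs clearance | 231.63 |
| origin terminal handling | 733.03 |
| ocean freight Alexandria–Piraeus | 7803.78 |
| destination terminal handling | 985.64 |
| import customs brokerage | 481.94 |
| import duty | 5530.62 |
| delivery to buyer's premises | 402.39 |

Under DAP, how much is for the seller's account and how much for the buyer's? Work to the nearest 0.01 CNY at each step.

Seller: CNY 141057.89; buyer: CNY 6012.56

DAP: the seller bears all costs to the named destination except import duty and clearance.
Seller's account: goods 130901.42 + export clearance 231.63 + origin terminal 733.03 + freight 7803.78 + destination terminal 985.64 + delivery 402.39 = 141057.89
Buyer's account: brokerage 481.94 + duty 5530.62 = 6012.56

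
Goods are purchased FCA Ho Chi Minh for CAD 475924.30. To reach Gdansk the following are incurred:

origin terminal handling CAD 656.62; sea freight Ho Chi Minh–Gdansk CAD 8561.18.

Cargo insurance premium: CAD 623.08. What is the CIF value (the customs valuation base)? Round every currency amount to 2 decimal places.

CIF value: CAD 485765.18

CIF = FCA price + pre-shipment costs + freight + insurance
CIF = 475924.30 + 656.62 + 8561.18 + 623.08 = 485765.18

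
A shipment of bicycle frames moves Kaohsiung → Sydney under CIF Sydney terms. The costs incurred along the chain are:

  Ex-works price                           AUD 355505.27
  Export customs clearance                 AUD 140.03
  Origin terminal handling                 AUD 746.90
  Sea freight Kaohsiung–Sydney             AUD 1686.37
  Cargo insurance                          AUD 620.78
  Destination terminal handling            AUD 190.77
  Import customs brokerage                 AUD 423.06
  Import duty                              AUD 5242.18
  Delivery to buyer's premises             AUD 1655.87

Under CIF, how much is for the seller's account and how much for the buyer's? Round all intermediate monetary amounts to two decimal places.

Seller: AUD 358699.35; buyer: AUD 7511.88

CIF: the seller pays costs through ocean freight and marine insurance to the destination port.
Seller's account: goods 355505.27 + export clearance 140.03 + origin terminal 746.90 + freight 1686.37 + insurance 620.78 = 358699.35
Buyer's account: destination terminal 190.77 + brokerage 423.06 + duty 5242.18 + delivery 1655.87 = 7511.88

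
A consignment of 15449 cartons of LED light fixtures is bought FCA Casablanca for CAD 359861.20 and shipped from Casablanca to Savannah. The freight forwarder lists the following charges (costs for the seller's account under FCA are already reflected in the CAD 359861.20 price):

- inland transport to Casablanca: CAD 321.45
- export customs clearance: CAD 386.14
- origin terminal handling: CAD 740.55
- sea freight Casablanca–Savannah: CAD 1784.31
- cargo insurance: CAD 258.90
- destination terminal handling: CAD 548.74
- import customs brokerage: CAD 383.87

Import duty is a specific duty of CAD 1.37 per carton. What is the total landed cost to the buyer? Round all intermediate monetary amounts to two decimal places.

FCA: the seller delivers export-cleared goods to the carrier; the buyer bears costs from that point.
Already in the invoice (seller's account under FCA): inland to port, export clearance — exclude.
CIF value = FCA price + origin terminal + freight + insurance = 359861.20 + 740.55 + 1784.31 + 258.90 = 362644.96
Import duty = 15449 × 1.37 = 21165.13
Buyer bears: origin terminal 740.55 + freight 1784.31 + insurance 258.90 + destination terminal 548.74 + brokerage 383.87 + duty 21165.13 = 24881.50
Landed cost = invoice 359861.20 + 24881.50 = 384742.70

Total landed cost: CAD 384742.70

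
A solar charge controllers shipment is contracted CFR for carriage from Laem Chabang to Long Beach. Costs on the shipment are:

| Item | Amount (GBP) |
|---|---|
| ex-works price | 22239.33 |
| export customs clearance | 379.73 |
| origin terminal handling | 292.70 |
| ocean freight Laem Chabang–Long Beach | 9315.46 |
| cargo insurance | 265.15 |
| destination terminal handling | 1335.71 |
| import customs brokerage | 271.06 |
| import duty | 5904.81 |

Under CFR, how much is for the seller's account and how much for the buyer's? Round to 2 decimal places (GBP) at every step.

CFR: the seller pays costs through ocean freight to the destination port, but not insurance.
Seller's account: goods 22239.33 + export clearance 379.73 + origin terminal 292.70 + freight 9315.46 = 32227.22
Buyer's account: insurance 265.15 + destination terminal 1335.71 + brokerage 271.06 + duty 5904.81 = 7776.73

Seller: GBP 32227.22; buyer: GBP 7776.73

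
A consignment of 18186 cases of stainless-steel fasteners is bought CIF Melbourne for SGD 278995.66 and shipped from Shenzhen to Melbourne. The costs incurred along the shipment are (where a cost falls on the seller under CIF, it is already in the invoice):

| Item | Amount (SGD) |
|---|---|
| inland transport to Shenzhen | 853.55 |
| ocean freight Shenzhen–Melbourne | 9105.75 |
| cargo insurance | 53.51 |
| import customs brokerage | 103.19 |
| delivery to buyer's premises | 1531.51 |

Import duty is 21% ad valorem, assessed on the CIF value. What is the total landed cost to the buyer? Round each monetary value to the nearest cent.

CIF: the seller pays costs through ocean freight and marine insurance to the destination port.
Already in the invoice (seller's account under CIF): inland to port, freight, insurance — exclude.
The CIF price already equals the CIF value: 278995.66
Import duty = 278995.66 × 21% = 58589.09
Buyer bears: brokerage 103.19 + delivery 1531.51 + duty 58589.09 = 60223.79
Landed cost = invoice 278995.66 + 60223.79 = 339219.45

Total landed cost: SGD 339219.45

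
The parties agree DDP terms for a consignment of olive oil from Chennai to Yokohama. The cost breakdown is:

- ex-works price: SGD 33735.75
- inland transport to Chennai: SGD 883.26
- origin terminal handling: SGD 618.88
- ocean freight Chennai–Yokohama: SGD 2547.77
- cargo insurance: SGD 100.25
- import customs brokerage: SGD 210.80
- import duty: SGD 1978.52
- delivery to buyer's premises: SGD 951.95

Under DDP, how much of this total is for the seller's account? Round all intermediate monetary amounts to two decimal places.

Seller's account: SGD 41027.18

DDP: the seller bears all costs including import duty.
Seller's account: goods 33735.75 + inland to port 883.26 + origin terminal 618.88 + freight 2547.77 + insurance 100.25 + brokerage 210.80 + duty 1978.52 + delivery 951.95 = 41027.18
Buyer's account: 0.00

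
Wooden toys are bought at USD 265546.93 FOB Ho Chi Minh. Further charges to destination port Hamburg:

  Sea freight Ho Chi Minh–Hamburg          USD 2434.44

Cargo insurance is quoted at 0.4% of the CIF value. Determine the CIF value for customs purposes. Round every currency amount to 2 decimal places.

Let C be the CIF value. C = FOB price + freight + 0.4% × C
C − 0.4% × C = 265546.93 + 2434.44
0.996 × C = 267981.37
C = 267981.37 / 0.996 = 269057.60
Insurance premium = 0.4% × 269057.60 = 1076.23

CIF value: USD 269057.60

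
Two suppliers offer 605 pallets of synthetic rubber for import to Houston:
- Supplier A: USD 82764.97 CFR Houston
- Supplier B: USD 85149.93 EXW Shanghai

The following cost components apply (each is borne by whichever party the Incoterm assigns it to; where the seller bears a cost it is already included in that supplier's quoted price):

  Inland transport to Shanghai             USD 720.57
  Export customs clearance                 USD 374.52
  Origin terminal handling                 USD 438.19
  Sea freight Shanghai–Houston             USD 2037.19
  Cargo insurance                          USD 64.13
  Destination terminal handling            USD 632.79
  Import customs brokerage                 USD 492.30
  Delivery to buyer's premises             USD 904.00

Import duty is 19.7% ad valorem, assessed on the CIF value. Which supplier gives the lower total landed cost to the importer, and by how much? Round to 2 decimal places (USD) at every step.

Supplier A (CFR):
CIF value = CFR price + insurance = 82764.97 + 64.13 = 82829.10
Import duty = 82829.10 × 19.7% = 16317.33
Buyer bears (A): 64.13 + 632.79 + 492.30 + 904.00 = 2093.22
Landed cost (A) = invoice 82764.97 + 2093.22 + duty 16317.33 = 101175.52
Supplier B (EXW):
CIF value = EXW price + inland to port + export clearance + origin terminal + freight + insurance = 85149.93 + 720.57 + 374.52 + 438.19 + 2037.19 + 64.13 = 88784.53
Import duty = 88784.53 × 19.7% = 17490.55
Buyer bears (B): 720.57 + 374.52 + 438.19 + 2037.19 + 64.13 + 632.79 + 492.30 + 904.00 = 5663.69
Landed cost (B) = invoice 85149.93 + 5663.69 + duty 17490.55 = 108304.17
Difference = |101175.52 − 108304.17| = 7128.65

Supplier A is cheaper by USD 7128.65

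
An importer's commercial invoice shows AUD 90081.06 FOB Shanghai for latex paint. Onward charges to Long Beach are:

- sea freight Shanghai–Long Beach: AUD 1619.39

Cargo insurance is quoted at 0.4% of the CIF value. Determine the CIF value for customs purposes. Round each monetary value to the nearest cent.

CIF value: AUD 92068.72

Let C be the CIF value. C = FOB price + freight + 0.4% × C
C − 0.4% × C = 90081.06 + 1619.39
0.996 × C = 91700.45
C = 91700.45 / 0.996 = 92068.72
Insurance premium = 0.4% × 92068.72 = 368.27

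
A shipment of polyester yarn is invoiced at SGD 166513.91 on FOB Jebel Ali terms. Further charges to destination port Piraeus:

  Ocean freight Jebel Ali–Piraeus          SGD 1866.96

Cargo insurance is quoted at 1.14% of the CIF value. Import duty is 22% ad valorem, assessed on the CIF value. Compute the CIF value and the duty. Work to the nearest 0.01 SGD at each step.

CIF value: SGD 170322.55; import duty: SGD 37470.96

Let C be the CIF value. C = FOB price + freight + 1.14% × C
C − 1.14% × C = 166513.91 + 1866.96
0.9886 × C = 168380.87
C = 168380.87 / 0.9886 = 170322.55
Insurance premium = 1.14% × 170322.55 = 1941.68
Import duty = 170322.55 × 22% = 37470.96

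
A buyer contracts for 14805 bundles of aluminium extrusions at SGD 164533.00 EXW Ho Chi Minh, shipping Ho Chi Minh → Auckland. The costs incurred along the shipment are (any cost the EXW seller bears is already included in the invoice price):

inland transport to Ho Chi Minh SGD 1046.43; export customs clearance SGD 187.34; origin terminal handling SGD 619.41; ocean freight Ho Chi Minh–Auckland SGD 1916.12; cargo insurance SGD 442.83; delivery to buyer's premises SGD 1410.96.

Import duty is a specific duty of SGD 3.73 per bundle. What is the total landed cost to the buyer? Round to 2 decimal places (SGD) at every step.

Total landed cost: SGD 225378.74

EXW: the seller makes goods available at their premises; the buyer bears all onward costs.
CIF value = EXW price + inland to port + export clearance + origin terminal + freight + insurance = 164533.00 + 1046.43 + 187.34 + 619.41 + 1916.12 + 442.83 = 168745.13
Import duty = 14805 × 3.73 = 55222.65
Buyer bears: inland to port 1046.43 + export clearance 187.34 + origin terminal 619.41 + freight 1916.12 + insurance 442.83 + delivery 1410.96 + duty 55222.65 = 60845.74
Landed cost = invoice 164533.00 + 60845.74 = 225378.74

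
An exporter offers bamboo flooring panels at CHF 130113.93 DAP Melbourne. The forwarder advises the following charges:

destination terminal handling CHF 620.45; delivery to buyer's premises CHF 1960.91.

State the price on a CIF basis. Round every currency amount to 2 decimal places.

From DAP to CIF, the seller no longer bears: destination terminal, delivery.
CIF price = 130113.93 − 620.45 − 1960.91 = 127532.57

CIF price: CHF 127532.57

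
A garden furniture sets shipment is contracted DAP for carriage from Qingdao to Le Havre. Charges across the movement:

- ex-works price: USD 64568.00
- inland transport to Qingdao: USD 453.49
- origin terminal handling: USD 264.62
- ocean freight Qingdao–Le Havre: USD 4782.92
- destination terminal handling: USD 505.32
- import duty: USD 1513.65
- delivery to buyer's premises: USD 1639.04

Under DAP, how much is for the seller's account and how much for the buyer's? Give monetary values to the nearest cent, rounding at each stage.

Seller: USD 72213.39; buyer: USD 1513.65

DAP: the seller bears all costs to the named destination except import duty and clearance.
Seller's account: goods 64568.00 + inland to port 453.49 + origin terminal 264.62 + freight 4782.92 + destination terminal 505.32 + delivery 1639.04 = 72213.39
Buyer's account: duty 1513.65 = 1513.65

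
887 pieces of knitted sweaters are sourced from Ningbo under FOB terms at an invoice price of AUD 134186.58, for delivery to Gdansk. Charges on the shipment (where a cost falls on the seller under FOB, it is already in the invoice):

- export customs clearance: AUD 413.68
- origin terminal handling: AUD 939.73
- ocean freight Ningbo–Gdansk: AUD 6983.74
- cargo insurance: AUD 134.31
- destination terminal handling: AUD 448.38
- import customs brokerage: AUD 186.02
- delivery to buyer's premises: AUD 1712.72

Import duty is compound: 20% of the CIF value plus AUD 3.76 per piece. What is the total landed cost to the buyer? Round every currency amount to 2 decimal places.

FOB: the seller bears costs until goods are on board at the origin port; the buyer bears freight, insurance and all costs thereafter.
Already in the invoice (seller's account under FOB): export clearance, origin terminal — exclude.
CIF value = FOB price + freight + insurance = 134186.58 + 6983.74 + 134.31 = 141304.63
Ad valorem component: 141304.63 × 20% = 28260.93
Specific component: 887 × 3.76 = 3335.12
Import duty = 28260.93 + 3335.12 = 31596.05
Buyer bears: freight 6983.74 + insurance 134.31 + destination terminal 448.38 + brokerage 186.02 + delivery 1712.72 + duty 31596.05 = 41061.22
Landed cost = invoice 134186.58 + 41061.22 = 175247.80

Total landed cost: AUD 175247.80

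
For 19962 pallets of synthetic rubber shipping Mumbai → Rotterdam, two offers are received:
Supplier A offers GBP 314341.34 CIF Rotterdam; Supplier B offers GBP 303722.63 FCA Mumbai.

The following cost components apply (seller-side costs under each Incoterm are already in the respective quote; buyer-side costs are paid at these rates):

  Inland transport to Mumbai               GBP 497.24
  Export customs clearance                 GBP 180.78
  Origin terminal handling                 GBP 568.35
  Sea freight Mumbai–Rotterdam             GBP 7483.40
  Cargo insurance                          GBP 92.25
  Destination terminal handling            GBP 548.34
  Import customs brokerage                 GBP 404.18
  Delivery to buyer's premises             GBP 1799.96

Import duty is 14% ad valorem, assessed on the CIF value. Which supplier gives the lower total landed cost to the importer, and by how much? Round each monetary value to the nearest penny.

Supplier A (CIF):
The CIF price already equals the CIF value: 314341.34
Import duty = 314341.34 × 14% = 44007.79
Buyer bears (A): 548.34 + 404.18 + 1799.96 = 2752.48
Landed cost (A) = invoice 314341.34 + 2752.48 + duty 44007.79 = 361101.61
Supplier B (FCA):
CIF value = FCA price + origin terminal + freight + insurance = 303722.63 + 568.35 + 7483.40 + 92.25 = 311866.63
Import duty = 311866.63 × 14% = 43661.33
Buyer bears (B): 568.35 + 7483.40 + 92.25 + 548.34 + 404.18 + 1799.96 = 10896.48
Landed cost (B) = invoice 303722.63 + 10896.48 + duty 43661.33 = 358280.44
Difference = |361101.61 − 358280.44| = 2821.17

Supplier B is cheaper by GBP 2821.17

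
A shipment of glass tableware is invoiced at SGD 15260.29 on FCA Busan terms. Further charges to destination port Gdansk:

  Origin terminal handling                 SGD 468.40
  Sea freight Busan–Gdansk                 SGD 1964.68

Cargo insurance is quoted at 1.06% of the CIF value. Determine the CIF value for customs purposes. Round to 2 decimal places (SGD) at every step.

Let C be the CIF value. C = FCA price + pre-shipment costs + freight + 1.06% × C
C − 1.06% × C = 15260.29 + 468.40 + 1964.68
0.9894 × C = 17693.37
C = 17693.37 / 0.9894 = 17882.93
Insurance premium = 1.06% × 17882.93 = 189.56

CIF value: SGD 17882.93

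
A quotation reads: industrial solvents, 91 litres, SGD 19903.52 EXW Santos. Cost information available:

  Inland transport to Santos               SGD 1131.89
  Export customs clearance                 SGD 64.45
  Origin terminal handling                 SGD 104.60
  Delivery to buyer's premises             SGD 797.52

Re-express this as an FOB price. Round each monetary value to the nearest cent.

FOB price: SGD 21204.46

Not relevant to the conversion: delivery — on the buyer under both terms; not part of either seller's price.
From EXW to FOB, the seller additionally bears: inland to port, export clearance, origin terminal.
FOB price = 19903.52 + 1131.89 + 64.45 + 104.60 = 21204.46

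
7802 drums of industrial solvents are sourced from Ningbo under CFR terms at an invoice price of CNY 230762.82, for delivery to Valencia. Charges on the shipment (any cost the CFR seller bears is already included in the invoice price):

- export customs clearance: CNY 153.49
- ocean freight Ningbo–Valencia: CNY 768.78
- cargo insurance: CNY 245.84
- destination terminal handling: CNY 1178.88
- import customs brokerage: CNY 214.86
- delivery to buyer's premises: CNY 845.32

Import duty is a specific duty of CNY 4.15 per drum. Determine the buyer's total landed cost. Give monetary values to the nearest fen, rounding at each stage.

CFR: the seller pays costs through ocean freight to the destination port, but not insurance.
Already in the invoice (seller's account under CFR): export clearance, freight — exclude.
CIF value = CFR price + insurance = 230762.82 + 245.84 = 231008.66
Import duty = 7802 × 4.15 = 32378.30
Buyer bears: insurance 245.84 + destination terminal 1178.88 + brokerage 214.86 + delivery 845.32 + duty 32378.30 = 34863.20
Landed cost = invoice 230762.82 + 34863.20 = 265626.02

Total landed cost: CNY 265626.02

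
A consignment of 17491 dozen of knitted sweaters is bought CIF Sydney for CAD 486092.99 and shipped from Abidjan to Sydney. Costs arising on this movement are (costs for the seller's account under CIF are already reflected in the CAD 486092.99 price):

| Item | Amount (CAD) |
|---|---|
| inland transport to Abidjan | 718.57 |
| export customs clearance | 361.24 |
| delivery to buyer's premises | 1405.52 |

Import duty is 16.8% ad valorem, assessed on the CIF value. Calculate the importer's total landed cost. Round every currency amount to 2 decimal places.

CIF: the seller pays costs through ocean freight and marine insurance to the destination port.
Already in the invoice (seller's account under CIF): inland to port, export clearance — exclude.
The CIF price already equals the CIF value: 486092.99
Import duty = 486092.99 × 16.8% = 81663.62
Buyer bears: delivery 1405.52 + duty 81663.62 = 83069.14
Landed cost = invoice 486092.99 + 83069.14 = 569162.13

Total landed cost: CAD 569162.13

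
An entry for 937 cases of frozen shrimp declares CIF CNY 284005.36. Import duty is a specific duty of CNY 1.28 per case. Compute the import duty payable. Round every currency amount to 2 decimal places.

Import duty = 937 × 1.28 = 1199.36

Import duty: CNY 1199.36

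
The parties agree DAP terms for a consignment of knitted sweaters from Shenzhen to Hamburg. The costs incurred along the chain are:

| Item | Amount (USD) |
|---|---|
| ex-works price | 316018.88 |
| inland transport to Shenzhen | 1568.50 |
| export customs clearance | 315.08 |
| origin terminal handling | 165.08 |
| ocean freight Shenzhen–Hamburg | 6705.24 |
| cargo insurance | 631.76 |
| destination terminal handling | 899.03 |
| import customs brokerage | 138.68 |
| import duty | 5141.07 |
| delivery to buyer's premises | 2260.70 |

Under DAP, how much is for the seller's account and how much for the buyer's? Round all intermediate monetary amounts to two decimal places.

Seller: USD 328564.27; buyer: USD 5279.75

DAP: the seller bears all costs to the named destination except import duty and clearance.
Seller's account: goods 316018.88 + inland to port 1568.50 + export clearance 315.08 + origin terminal 165.08 + freight 6705.24 + insurance 631.76 + destination terminal 899.03 + delivery 2260.70 = 328564.27
Buyer's account: brokerage 138.68 + duty 5141.07 = 5279.75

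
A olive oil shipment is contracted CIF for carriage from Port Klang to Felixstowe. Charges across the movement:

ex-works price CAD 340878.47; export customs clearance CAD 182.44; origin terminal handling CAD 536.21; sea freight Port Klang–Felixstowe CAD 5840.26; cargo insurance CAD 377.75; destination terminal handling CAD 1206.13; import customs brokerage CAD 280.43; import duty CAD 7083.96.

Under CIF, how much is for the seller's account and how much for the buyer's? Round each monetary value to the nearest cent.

Seller: CAD 347815.13; buyer: CAD 8570.52

CIF: the seller pays costs through ocean freight and marine insurance to the destination port.
Seller's account: goods 340878.47 + export clearance 182.44 + origin terminal 536.21 + freight 5840.26 + insurance 377.75 = 347815.13
Buyer's account: destination terminal 1206.13 + brokerage 280.43 + duty 7083.96 = 8570.52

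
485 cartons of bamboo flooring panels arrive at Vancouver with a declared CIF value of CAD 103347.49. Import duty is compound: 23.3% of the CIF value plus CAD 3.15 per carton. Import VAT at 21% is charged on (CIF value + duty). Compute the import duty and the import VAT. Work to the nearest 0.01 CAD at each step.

Ad valorem component: 103347.49 × 23.3% = 24079.97
Specific component: 485 × 3.15 = 1527.75
Import duty = 24079.97 + 1527.75 = 25607.72
VAT base = CIF + duty = 103347.49 + 25607.72 = 128955.21
Import VAT = 128955.21 × 21% = 27080.59

Import duty: CAD 25607.72; import VAT: CAD 27080.59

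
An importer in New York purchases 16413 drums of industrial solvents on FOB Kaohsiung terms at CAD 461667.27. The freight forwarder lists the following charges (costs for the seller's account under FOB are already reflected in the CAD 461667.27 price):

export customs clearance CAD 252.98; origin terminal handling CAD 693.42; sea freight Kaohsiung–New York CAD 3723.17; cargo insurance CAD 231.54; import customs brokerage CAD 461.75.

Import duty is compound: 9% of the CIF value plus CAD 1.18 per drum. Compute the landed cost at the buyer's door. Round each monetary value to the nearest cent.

FOB: the seller bears costs until goods are on board at the origin port; the buyer bears freight, insurance and all costs thereafter.
Already in the invoice (seller's account under FOB): export clearance, origin terminal — exclude.
CIF value = FOB price + freight + insurance = 461667.27 + 3723.17 + 231.54 = 465621.98
Ad valorem component: 465621.98 × 9% = 41905.98
Specific component: 16413 × 1.18 = 19367.34
Import duty = 41905.98 + 19367.34 = 61273.32
Buyer bears: freight 3723.17 + insurance 231.54 + brokerage 461.75 + duty 61273.32 = 65689.78
Landed cost = invoice 461667.27 + 65689.78 = 527357.05

Total landed cost: CAD 527357.05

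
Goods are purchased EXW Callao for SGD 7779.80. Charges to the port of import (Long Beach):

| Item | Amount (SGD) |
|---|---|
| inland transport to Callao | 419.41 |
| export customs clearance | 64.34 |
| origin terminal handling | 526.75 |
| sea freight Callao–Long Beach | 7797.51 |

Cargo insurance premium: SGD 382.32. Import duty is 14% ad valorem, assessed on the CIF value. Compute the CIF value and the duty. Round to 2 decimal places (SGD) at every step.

CIF value: SGD 16970.13; import duty: SGD 2375.82

CIF = EXW price + pre-shipment costs + freight + insurance
CIF = 7779.80 + 419.41 + 64.34 + 526.75 + 7797.51 + 382.32 = 16970.13
Import duty = 16970.13 × 14% = 2375.82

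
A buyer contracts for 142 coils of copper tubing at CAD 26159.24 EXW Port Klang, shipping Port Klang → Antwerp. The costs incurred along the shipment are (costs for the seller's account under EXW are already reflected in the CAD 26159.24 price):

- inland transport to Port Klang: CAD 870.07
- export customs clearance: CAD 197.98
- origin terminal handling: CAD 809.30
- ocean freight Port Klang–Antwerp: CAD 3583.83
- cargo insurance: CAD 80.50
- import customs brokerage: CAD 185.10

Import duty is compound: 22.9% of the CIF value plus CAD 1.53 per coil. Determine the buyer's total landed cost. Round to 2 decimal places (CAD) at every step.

EXW: the seller makes goods available at their premises; the buyer bears all onward costs.
CIF value = EXW price + inland to port + export clearance + origin terminal + freight + insurance = 26159.24 + 870.07 + 197.98 + 809.30 + 3583.83 + 80.50 = 31700.92
Ad valorem component: 31700.92 × 22.9% = 7259.51
Specific component: 142 × 1.53 = 217.26
Import duty = 7259.51 + 217.26 = 7476.77
Buyer bears: inland to port 870.07 + export clearance 197.98 + origin terminal 809.30 + freight 3583.83 + insurance 80.50 + brokerage 185.10 + duty 7476.77 = 13203.55
Landed cost = invoice 26159.24 + 13203.55 = 39362.79

Total landed cost: CAD 39362.79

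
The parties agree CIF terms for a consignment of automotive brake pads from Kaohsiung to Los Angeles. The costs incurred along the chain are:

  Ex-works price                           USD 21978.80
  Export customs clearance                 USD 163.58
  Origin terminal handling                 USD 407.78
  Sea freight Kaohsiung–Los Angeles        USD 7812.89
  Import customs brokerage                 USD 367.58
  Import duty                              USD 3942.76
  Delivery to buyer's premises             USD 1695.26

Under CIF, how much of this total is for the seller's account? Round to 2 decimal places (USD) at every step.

CIF: the seller pays costs through ocean freight and marine insurance to the destination port.
Seller's account: goods 21978.80 + export clearance 163.58 + origin terminal 407.78 + freight 7812.89 = 30363.05
Buyer's account: brokerage 367.58 + duty 3942.76 + delivery 1695.26 = 6005.60

Seller's account: USD 30363.05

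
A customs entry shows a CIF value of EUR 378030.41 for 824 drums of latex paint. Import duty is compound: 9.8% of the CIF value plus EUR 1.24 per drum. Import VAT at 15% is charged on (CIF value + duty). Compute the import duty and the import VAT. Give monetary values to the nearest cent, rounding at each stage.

Ad valorem component: 378030.41 × 9.8% = 37046.98
Specific component: 824 × 1.24 = 1021.76
Import duty = 37046.98 + 1021.76 = 38068.74
VAT base = CIF + duty = 378030.41 + 38068.74 = 416099.15
Import VAT = 416099.15 × 15% = 62414.87

Import duty: EUR 38068.74; import VAT: EUR 62414.87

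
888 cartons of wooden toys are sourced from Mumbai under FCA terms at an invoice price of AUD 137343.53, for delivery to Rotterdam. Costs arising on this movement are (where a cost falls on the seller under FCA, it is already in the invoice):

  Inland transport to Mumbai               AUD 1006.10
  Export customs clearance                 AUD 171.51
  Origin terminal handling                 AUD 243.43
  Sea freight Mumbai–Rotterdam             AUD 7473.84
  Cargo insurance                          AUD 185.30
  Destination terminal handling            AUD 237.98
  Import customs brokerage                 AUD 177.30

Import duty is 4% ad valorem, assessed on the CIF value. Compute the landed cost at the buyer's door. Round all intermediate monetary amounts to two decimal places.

FCA: the seller delivers export-cleared goods to the carrier; the buyer bears costs from that point.
Already in the invoice (seller's account under FCA): inland to port, export clearance — exclude.
CIF value = FCA price + origin terminal + freight + insurance = 137343.53 + 243.43 + 7473.84 + 185.30 = 145246.10
Import duty = 145246.10 × 4% = 5809.84
Buyer bears: origin terminal 243.43 + freight 7473.84 + insurance 185.30 + destination terminal 237.98 + brokerage 177.30 + duty 5809.84 = 14127.69
Landed cost = invoice 137343.53 + 14127.69 = 151471.22

Total landed cost: AUD 151471.22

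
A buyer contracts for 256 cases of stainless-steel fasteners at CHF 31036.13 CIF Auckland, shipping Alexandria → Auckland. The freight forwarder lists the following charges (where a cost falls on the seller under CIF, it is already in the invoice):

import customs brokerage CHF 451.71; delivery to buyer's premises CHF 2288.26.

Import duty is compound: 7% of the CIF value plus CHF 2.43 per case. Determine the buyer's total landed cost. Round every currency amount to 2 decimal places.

CIF: the seller pays costs through ocean freight and marine insurance to the destination port.
The CIF price already equals the CIF value: 31036.13
Ad valorem component: 31036.13 × 7% = 2172.53
Specific component: 256 × 2.43 = 622.08
Import duty = 2172.53 + 622.08 = 2794.61
Buyer bears: brokerage 451.71 + delivery 2288.26 + duty 2794.61 = 5534.58
Landed cost = invoice 31036.13 + 5534.58 = 36570.71

Total landed cost: CHF 36570.71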